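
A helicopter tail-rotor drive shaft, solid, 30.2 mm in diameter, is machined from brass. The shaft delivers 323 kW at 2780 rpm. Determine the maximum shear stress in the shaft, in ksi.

29.8 ksi

ω = 2π·2780/60 = 291.1 rad/s, so T = P/ω = 323×10³ / 291.1 = 1110 N·m.
J = πd⁴/32 = π(0.0302)⁴/32 = 8.166×10^-8 m⁴.
τ_max = T·r/J = 1110 × 0.0151 / 8.166×10^-8 = 2.052×10^8 Pa.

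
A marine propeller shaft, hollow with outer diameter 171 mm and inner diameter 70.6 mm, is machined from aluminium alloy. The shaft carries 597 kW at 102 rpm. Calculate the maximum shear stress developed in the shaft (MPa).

58.6 MPa

ω = 2π·102/60 = 10.68 rad/s, so T = P/ω = 597×10³ / 10.68 = 55890 N·m.
J = π(d_o⁴ − d_i⁴)/32 = π(0.171⁴ − 0.0706⁴)/32 = 8.150×10^-5 m⁴.
τ_max = T·r/J = 55890 × 0.0855 / 8.150×10^-5 = 5.863×10^7 Pa.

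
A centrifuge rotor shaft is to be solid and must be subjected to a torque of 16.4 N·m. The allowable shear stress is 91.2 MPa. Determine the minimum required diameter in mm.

For a solid shaft τ_max = 16T/(πd³), so d = (16T/(π τ_allow))^(1/3) = (16·16.40/(π·9.12×10^7))^(1/3) = 0.009711 m.

9.71 mm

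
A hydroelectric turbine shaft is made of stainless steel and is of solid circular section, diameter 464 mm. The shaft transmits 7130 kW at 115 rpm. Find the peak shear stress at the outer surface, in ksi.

ω = 2π·115/60 = 12.04 rad/s, so T = P/ω = 7130×10³ / 12.04 = 592100 N·m.
J = πd⁴/32 = π(0.464)⁴/32 = 4.551×10^-3 m⁴.
τ_max = T·r/J = 592100 × 0.232 / 4.551×10^-3 = 3.018×10^7 Pa.

4.38 ksi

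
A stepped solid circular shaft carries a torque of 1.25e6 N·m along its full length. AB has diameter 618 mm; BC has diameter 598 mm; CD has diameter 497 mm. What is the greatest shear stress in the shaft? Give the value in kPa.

Under the same torque, τ_max = 16T/(πd³) is largest where d is smallest — segment CD (d = 497 mm).
τ_max = 16·1.250e6/(π·(0.497)³) = 5.186×10^7 Pa.

51900 kPa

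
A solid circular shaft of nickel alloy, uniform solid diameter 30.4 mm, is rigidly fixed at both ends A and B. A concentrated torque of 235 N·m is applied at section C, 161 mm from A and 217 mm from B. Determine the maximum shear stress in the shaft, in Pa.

With uniform GJ and both ends fixed, compatibility θ_AC = θ_CB gives T_A·a = T_B·b, together with T_A + T_B = T₀.
T_A = T₀·b/(a+b) = 235.0·217/378.0 = 134.9 N·m; T_B = 100.1 N·m.
τ in each portion: τ_AC = 2.45×10^7 Pa, τ_CB = 1.81×10^7 Pa; maximum is in AC.
τ_max = T_AC·r/J = 134.9·0.0152/8.38×10^-8 = 2.446×10^7 Pa.

2.45e7 Pa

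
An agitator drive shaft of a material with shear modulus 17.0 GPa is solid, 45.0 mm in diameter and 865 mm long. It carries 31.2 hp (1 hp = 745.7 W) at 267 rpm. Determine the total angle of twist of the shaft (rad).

0.105 rad

ω = 2π·267/60 = 27.96 rad/s, so T = P/ω = 31.2×745.7 / 27.96 = 832.1 N·m.
J = πd⁴/32 = π(0.0450)⁴/32 = 4.026×10^-7 m⁴.
θ = T·L/(G·J) = 832.1 × 0.865 / (17.0×10⁹ × 4.026×10^-7) = 0.1052 rad.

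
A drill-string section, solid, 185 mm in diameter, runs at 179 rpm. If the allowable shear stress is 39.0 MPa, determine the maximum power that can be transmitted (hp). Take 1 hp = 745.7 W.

J = πd⁴/32 = π(0.185)⁴/32 = 1.150×10^-4 m⁴.
T_max = τ_allow·J/r = 3.90×10^7 × 1.150×10^-4 / 0.0925 = 48490 N·m.
ω = 2π·179/60 = 18.74 rad/s, so P_max = T_max·ω = 9.088×10^5 W.

1220 hp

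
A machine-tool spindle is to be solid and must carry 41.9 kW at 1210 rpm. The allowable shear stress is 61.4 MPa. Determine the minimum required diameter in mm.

30.2 mm

ω = 2π·1210/60 = 126.7 rad/s, so T = P/ω = 41.9×10³ / 126.7 = 330.7 N·m.
For a solid shaft τ_max = 16T/(πd³), so d = (16T/(π τ_allow))^(1/3) = (16·330.7/(π·6.14×10^7))^(1/3) = 0.03016 m.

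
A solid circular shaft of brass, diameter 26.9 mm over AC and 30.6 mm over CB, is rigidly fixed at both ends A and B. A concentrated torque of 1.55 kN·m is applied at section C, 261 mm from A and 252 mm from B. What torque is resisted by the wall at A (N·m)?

Compatibility: T_A·a/J_AC = T_B·b/J_CB with T_A + T_B = T₀.
J_AC = 5.14×10^-8 m⁴, J_CB = 8.61×10^-8 m⁴, so T_A = T₀·(J_AC/a)/((J_AC/a)+(J_CB/b)) = 566.9 N·m, T_B = 983.1 N·m.

567 N·m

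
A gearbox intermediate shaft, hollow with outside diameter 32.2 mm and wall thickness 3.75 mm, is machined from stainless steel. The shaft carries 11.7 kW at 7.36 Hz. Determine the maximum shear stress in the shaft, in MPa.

ω = 2π·7.36 = 46.24 rad/s, so T = P/ω = 11.7×10³ / 46.24 = 253.0 N·m.
J = π(d_o⁴ − d_i⁴)/32 = π(0.0322⁴ − 0.0247⁴)/32 = 6.900×10^-8 m⁴.
τ_max = T·r/J = 253.0 × 0.0161 / 6.900×10^-8 = 5.903×10^7 Pa.

59.0 MPa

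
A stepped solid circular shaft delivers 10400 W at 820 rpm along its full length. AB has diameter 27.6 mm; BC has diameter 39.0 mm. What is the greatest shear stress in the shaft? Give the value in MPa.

ω = 2π·820/60 = 85.87 rad/s, so T = P/ω = 10400 / 85.87 = 121.1 N·m.
Under the same torque, τ_max = 16T/(πd³) is largest where d is smallest — segment AB (d = 27.6 mm).
τ_max = 16·121.1/(π·(0.0276)³) = 2.934×10^7 Pa.

29.3 MPa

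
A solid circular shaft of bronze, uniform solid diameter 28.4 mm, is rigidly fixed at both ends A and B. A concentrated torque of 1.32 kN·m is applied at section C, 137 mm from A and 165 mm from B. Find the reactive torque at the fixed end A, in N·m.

With uniform GJ and both ends fixed, compatibility θ_AC = θ_CB gives T_A·a = T_B·b, together with T_A + T_B = T₀.
T_A = T₀·b/(a+b) = 1320·165/302.0 = 721.2 N·m; T_B = 598.8 N·m.

721 N·m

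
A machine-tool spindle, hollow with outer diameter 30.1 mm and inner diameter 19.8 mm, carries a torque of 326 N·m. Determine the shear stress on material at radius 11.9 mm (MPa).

J = π(d_o⁴ − d_i⁴)/32 = π(0.0301⁴ − 0.0198⁴)/32 = 6.550×10^-8 m⁴.
Shear stress varies linearly with radius: τ = T·r/J = 326.0 × 0.0119 / 6.550×10^-8 = 5.923×10^7 Pa.

59.2 MPa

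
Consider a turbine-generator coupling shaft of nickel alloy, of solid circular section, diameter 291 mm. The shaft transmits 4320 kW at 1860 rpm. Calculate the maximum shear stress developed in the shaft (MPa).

4.58 MPa

ω = 2π·1860/60 = 194.8 rad/s, so T = P/ω = 4320×10³ / 194.8 = 22180 N·m.
J = πd⁴/32 = π(0.291)⁴/32 = 7.040×10^-4 m⁴.
τ_max = T·r/J = 22180 × 0.145 / 7.040×10^-4 = 4.584×10^6 Pa.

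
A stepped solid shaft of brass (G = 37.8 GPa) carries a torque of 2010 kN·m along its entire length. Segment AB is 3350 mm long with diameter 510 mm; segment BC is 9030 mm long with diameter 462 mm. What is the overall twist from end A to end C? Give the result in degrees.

J_AB = π(0.510)⁴/32 = 6.64×10^-3 m⁴; J_BC = π(0.462)⁴/32 = 4.47×10^-3 m⁴.
θ = (T/G)·Σ L_i/J_i = (2.010e6/37.8×10⁹)·(3.35/6.64×10^-3 + 9.03/4.47×10^-3) = 0.1342 rad.

7.69°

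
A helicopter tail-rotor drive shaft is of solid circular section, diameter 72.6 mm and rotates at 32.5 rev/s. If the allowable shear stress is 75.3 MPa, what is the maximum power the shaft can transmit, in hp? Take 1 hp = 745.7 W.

1550 hp

J = πd⁴/32 = π(0.0726)⁴/32 = 2.727×10^-6 m⁴.
T_max = τ_allow·J/r = 7.53×10^7 × 2.727×10^-6 / 0.0363 = 5658 N·m.
ω = 2π·32.5 = 204.2 rad/s, so P_max = T_max·ω = 1.155×10^6 W.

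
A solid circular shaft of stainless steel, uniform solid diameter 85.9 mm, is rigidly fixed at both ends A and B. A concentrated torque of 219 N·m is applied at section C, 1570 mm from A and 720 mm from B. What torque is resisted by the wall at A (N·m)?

68.9 N·m

With uniform GJ and both ends fixed, compatibility θ_AC = θ_CB gives T_A·a = T_B·b, together with T_A + T_B = T₀.
T_A = T₀·b/(a+b) = 219.0·720/2290 = 68.86 N·m; T_B = 150.1 N·m.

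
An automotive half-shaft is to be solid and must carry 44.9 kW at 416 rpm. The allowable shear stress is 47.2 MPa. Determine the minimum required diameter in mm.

ω = 2π·416/60 = 43.56 rad/s, so T = P/ω = 44.9×10³ / 43.56 = 1031 N·m.
For a solid shaft τ_max = 16T/(πd³), so d = (16T/(π τ_allow))^(1/3) = (16·1031/(π·4.72×10^7))^(1/3) = 0.04809 m.

48.1 mm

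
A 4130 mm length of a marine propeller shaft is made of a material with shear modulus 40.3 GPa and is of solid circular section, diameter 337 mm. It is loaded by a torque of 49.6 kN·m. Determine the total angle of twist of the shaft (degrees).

J = πd⁴/32 = π(0.337)⁴/32 = 1.266×10^-3 m⁴.
θ = T·L/(G·J) = 49600 × 4.13 / (40.3×10⁹ × 1.266×10^-3) = 4.014×10^-3 rad.

0.230°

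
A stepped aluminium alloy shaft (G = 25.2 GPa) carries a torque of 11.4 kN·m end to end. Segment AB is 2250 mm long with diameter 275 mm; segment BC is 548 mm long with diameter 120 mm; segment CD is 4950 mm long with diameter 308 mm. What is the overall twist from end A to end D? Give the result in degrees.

0.947°

J_AB = π(0.275)⁴/32 = 5.61×10^-4 m⁴; J_BC = π(0.120)⁴/32 = 2.04×10^-5 m⁴; J_CD = π(0.308)⁴/32 = 8.83×10^-4 m⁴.
θ = (T/G)·Σ L_i/J_i = (11400/25.2×10⁹)·(2.25/5.61×10^-4 + 0.548/2.04×10^-5 + 4.95/8.83×10^-4) = 0.01652 rad.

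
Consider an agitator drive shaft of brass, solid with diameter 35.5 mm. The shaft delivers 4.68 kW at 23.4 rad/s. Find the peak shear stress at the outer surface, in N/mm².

22.8 N/mm²

ω = 23.4 rad/s, so T = P/ω = 4.68×10³ / 23.40 = 200.0 N·m.
J = πd⁴/32 = π(0.0355)⁴/32 = 1.559×10^-7 m⁴.
τ_max = T·r/J = 200.0 × 0.0177 / 1.559×10^-7 = 2.277×10^7 Pa.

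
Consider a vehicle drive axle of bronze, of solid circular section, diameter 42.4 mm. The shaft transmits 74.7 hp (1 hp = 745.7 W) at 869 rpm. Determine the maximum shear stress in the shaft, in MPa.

ω = 2π·869/60 = 91.00 rad/s, so T = P/ω = 74.7×745.7 / 91.00 = 612.1 N·m.
J = πd⁴/32 = π(0.0424)⁴/32 = 3.173×10^-7 m⁴.
τ_max = T·r/J = 612.1 × 0.0212 / 3.173×10^-7 = 4.090×10^7 Pa.

40.9 MPa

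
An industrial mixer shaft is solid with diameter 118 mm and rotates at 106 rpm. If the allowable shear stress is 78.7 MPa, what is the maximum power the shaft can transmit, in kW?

282 kW

J = πd⁴/32 = π(0.118)⁴/32 = 1.903×10^-5 m⁴.
T_max = τ_allow·J/r = 7.87×10^7 × 1.903×10^-5 / 0.0590 = 25390 N·m.
ω = 2π·106/60 = 11.10 rad/s, so P_max = T_max·ω = 2.818×10^5 W.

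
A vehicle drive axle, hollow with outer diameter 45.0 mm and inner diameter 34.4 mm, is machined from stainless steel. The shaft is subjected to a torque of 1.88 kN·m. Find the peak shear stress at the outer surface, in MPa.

J = π(d_o⁴ − d_i⁴)/32 = π(0.0450⁴ − 0.0344⁴)/32 = 2.651×10^-7 m⁴.
τ_max = T·r/J = 1880 × 0.0225 / 2.651×10^-7 = 1.596×10^8 Pa.

160 MPa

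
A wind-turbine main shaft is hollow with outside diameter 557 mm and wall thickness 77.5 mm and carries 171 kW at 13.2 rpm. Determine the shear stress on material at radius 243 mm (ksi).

ω = 2π·13.2/60 = 1.382 rad/s, so T = P/ω = 171×10³ / 1.382 = 123700 N·m.
J = π(d_o⁴ − d_i⁴)/32 = π(0.557⁴ − 0.402⁴)/32 = 6.886×10^-3 m⁴.
Shear stress varies linearly with radius: τ = T·r/J = 123700 × 0.243 / 6.886×10^-3 = 4.366×10^6 Pa.

0.633 ksi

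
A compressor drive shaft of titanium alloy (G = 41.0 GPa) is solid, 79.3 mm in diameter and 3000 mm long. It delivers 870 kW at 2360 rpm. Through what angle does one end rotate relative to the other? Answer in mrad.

66.3 mrad

ω = 2π·2360/60 = 247.1 rad/s, so T = P/ω = 870×10³ / 247.1 = 3520 N·m.
J = πd⁴/32 = π(0.0793)⁴/32 = 3.882×10^-6 m⁴.
θ = T·L/(G·J) = 3520 × 3.00 / (41.0×10⁹ × 3.882×10^-6) = 0.06635 rad.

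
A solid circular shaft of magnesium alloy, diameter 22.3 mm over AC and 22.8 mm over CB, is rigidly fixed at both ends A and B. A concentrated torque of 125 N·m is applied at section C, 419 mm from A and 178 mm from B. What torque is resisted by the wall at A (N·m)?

35.0 N·m

Compatibility: T_A·a/J_AC = T_B·b/J_CB with T_A + T_B = T₀.
J_AC = 2.43×10^-8 m⁴, J_CB = 2.65×10^-8 m⁴, so T_A = T₀·(J_AC/a)/((J_AC/a)+(J_CB/b)) = 34.99 N·m, T_B = 90.01 N·m.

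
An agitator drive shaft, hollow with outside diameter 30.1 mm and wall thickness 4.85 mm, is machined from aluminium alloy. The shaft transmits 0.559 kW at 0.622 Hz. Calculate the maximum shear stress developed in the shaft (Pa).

3.39e7 Pa

ω = 2π·0.622 = 3.908 rad/s, so T = P/ω = 0.559×10³ / 3.908 = 143.0 N·m.
J = π(d_o⁴ − d_i⁴)/32 = π(0.0301⁴ − 0.0204⁴)/32 = 6.358×10^-8 m⁴.
τ_max = T·r/J = 143.0 × 0.0151 / 6.358×10^-8 = 3.386×10^7 Pa.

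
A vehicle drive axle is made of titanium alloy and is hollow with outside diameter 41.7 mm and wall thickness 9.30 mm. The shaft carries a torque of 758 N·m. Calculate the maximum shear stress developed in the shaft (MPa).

58.8 MPa

J = π(d_o⁴ − d_i⁴)/32 = π(0.0417⁴ − 0.0231⁴)/32 = 2.689×10^-7 m⁴.
τ_max = T·r/J = 758.0 × 0.0209 / 2.689×10^-7 = 5.877×10^7 Pa.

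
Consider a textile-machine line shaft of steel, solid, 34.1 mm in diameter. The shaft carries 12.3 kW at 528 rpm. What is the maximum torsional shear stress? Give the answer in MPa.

28.6 MPa

ω = 2π·528/60 = 55.29 rad/s, so T = P/ω = 12.3×10³ / 55.29 = 222.5 N·m.
J = πd⁴/32 = π(0.0341)⁴/32 = 1.327×10^-7 m⁴.
τ_max = T·r/J = 222.5 × 0.0170 / 1.327×10^-7 = 2.857×10^7 Pa.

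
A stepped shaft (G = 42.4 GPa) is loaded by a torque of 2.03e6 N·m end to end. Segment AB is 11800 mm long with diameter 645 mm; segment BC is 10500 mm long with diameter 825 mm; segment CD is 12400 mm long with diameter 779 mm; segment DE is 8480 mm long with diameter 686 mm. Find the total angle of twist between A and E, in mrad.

79.4 mrad

J_AB = π(0.645)⁴/32 = 0.0170 m⁴; J_BC = π(0.825)⁴/32 = 0.0455 m⁴; J_CD = π(0.779)⁴/32 = 0.0362 m⁴; J_DE = π(0.686)⁴/32 = 0.0217 m⁴.
θ = (T/G)·Σ L_i/J_i = (2.030e6/42.4×10⁹)·(11.8/0.0170 + 10.5/0.0455 + 12.4/0.0362 + 8.48/0.0217) = 0.07940 rad.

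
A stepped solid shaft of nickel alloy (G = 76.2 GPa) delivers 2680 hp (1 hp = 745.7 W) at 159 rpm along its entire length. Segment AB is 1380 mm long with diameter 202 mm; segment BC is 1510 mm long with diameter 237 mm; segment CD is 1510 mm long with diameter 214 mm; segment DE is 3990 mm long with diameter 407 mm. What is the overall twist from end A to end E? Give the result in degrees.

2.00°

ω = 2π·159/60 = 16.65 rad/s, so T = P/ω = 2680×745.7 / 16.65 = 120000 N·m.
J_AB = π(0.202)⁴/32 = 1.63×10^-4 m⁴; J_BC = π(0.237)⁴/32 = 3.10×10^-4 m⁴; J_CD = π(0.214)⁴/32 = 2.06×10^-4 m⁴; J_DE = π(0.407)⁴/32 = 2.69×10^-3 m⁴.
θ = (T/G)·Σ L_i/J_i = (120000/76.2×10⁹)·(1.38/1.63×10^-4 + 1.51/3.10×10^-4 + 1.51/2.06×10^-4 + 3.99/2.69×10^-3) = 0.03486 rad.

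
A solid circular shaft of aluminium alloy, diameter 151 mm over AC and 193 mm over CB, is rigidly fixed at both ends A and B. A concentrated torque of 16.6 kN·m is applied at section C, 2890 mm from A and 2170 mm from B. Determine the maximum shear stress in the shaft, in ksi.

1.33 ksi

Compatibility: T_A·a/J_AC = T_B·b/J_CB with T_A + T_B = T₀.
J_AC = 5.10×10^-5 m⁴, J_CB = 1.36×10^-4 m⁴, so T_A = T₀·(J_AC/a)/((J_AC/a)+(J_CB/b)) = 3645 N·m, T_B = 12960 N·m.
τ in each portion: τ_AC = 5.39×10^6 Pa, τ_CB = 9.18×10^6 Pa; maximum is in CB.
τ_max = T_CB·r/J = 12960·0.0965/1.36×10^-4 = 9.178×10^6 Pa.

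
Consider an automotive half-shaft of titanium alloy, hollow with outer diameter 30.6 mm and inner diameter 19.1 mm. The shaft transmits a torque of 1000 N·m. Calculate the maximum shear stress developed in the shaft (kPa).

210000 kPa

J = π(d_o⁴ − d_i⁴)/32 = π(0.0306⁴ − 0.0191⁴)/32 = 7.301×10^-8 m⁴.
τ_max = T·r/J = 1000 × 0.0153 / 7.301×10^-8 = 2.096×10^8 Pa.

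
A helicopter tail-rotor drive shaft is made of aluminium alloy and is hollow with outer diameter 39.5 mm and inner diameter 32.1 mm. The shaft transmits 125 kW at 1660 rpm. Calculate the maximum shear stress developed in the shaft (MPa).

105 MPa

ω = 2π·1660/60 = 173.8 rad/s, so T = P/ω = 125×10³ / 173.8 = 719.1 N·m.
J = π(d_o⁴ − d_i⁴)/32 = π(0.0395⁴ − 0.0321⁴)/32 = 1.348×10^-7 m⁴.
τ_max = T·r/J = 719.1 × 0.0198 / 1.348×10^-7 = 1.054×10^8 Pa.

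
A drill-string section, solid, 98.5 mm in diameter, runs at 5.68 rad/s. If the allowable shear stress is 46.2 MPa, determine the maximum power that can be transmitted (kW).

J = πd⁴/32 = π(0.0985)⁴/32 = 9.242×10^-6 m⁴.
T_max = τ_allow·J/r = 4.62×10^7 × 9.242×10^-6 / 0.0493 = 8669 N·m.
ω = 5.68 rad/s, so P_max = T_max·ω = 4.924×10^4 W.

49.2 kW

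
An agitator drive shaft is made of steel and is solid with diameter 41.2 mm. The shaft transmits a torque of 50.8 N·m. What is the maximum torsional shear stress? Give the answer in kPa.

3700 kPa

J = πd⁴/32 = π(0.0412)⁴/32 = 2.829×10^-7 m⁴.
τ_max = T·r/J = 50.80 × 0.0206 / 2.829×10^-7 = 3.699×10^6 Pa.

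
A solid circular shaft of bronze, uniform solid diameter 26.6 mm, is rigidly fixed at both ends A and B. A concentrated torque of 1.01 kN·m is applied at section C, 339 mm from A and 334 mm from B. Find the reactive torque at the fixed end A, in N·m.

501 N·m

With uniform GJ and both ends fixed, compatibility θ_AC = θ_CB gives T_A·a = T_B·b, together with T_A + T_B = T₀.
T_A = T₀·b/(a+b) = 1010·334/673.0 = 501.2 N·m; T_B = 508.8 N·m.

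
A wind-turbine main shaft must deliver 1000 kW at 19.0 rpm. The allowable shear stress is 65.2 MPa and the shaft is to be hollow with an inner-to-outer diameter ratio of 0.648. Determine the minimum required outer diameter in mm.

363 mm

ω = 2π·19.0/60 = 1.990 rad/s, so T = P/ω = 1000×10³ / 1.990 = 502600 N·m.
For a hollow shaft with d_i/d_o = 0.648: τ_max = 16T/(π d_o³ (1−k⁴)), so d_o = [16T/(π τ_allow (1−k⁴))]^(1/3) = [16·502600/(π·6.52×10^7·0.8237)]^(1/3) = 0.3626 m.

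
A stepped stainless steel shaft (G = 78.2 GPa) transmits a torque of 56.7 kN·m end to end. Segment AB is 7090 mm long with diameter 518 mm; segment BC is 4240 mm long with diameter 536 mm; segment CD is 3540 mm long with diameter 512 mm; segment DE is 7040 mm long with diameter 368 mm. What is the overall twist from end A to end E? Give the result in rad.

J_AB = π(0.518)⁴/32 = 7.07×10^-3 m⁴; J_BC = π(0.536)⁴/32 = 8.10×10^-3 m⁴; J_CD = π(0.512)⁴/32 = 6.75×10^-3 m⁴; J_DE = π(0.368)⁴/32 = 1.80×10^-3 m⁴.
θ = (T/G)·Σ L_i/J_i = (56700/78.2×10⁹)·(7.09/7.07×10^-3 + 4.24/8.10×10^-3 + 3.54/6.75×10^-3 + 7.04/1.80×10^-3) = 4.322×10^-3 rad.

0.00432 rad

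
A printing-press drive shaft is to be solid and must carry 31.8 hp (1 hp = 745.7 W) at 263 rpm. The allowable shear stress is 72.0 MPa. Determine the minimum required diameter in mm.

39.3 mm

ω = 2π·263/60 = 27.54 rad/s, so T = P/ω = 31.8×745.7 / 27.54 = 861.0 N·m.
For a solid shaft τ_max = 16T/(πd³), so d = (16T/(π τ_allow))^(1/3) = (16·861.0/(π·7.20×10^7))^(1/3) = 0.03934 m.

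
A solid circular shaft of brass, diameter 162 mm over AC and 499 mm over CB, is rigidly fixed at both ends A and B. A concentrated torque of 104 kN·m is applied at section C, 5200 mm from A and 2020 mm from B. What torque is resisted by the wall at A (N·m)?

Compatibility: T_A·a/J_AC = T_B·b/J_CB with T_A + T_B = T₀.
J_AC = 6.76×10^-5 m⁴, J_CB = 6.09×10^-3 m⁴, so T_A = T₀·(J_AC/a)/((J_AC/a)+(J_CB/b)) = 446.9 N·m, T_B = 103600 N·m.

447 N·m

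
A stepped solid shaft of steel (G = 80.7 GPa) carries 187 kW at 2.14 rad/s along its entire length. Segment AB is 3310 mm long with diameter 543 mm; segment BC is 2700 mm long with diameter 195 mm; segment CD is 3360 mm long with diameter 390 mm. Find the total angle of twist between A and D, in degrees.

ω = 2.14 rad/s, so T = P/ω = 187×10³ / 2.140 = 87380 N·m.
J_AB = π(0.543)⁴/32 = 8.53×10^-3 m⁴; J_BC = π(0.195)⁴/32 = 1.42×10^-4 m⁴; J_CD = π(0.390)⁴/32 = 2.27×10^-3 m⁴.
θ = (T/G)·Σ L_i/J_i = (87380/80.7×10⁹)·(3.31/8.53×10^-3 + 2.70/1.42×10^-4 + 3.36/2.27×10^-3) = 0.02262 rad.

1.30°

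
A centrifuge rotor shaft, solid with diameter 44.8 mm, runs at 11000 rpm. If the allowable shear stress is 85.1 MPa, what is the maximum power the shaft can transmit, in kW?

1730 kW

J = πd⁴/32 = π(0.0448)⁴/32 = 3.955×10^-7 m⁴.
T_max = τ_allow·J/r = 8.51×10^7 × 3.955×10^-7 / 0.0224 = 1502 N·m.
ω = 2π·11000/60 = 1152 rad/s, so P_max = T_max·ω = 1.731×10^6 W.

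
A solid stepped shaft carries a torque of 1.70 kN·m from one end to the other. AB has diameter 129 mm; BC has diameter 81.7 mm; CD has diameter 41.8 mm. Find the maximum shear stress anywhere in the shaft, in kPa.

119000 kPa

Under the same torque, τ_max = 16T/(πd³) is largest where d is smallest — segment CD (d = 41.8 mm).
τ_max = 16·1700/(π·(0.0418)³) = 1.185×10^8 Pa.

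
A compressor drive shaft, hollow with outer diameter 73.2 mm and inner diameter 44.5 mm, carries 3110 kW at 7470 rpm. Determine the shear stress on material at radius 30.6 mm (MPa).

50.0 MPa

ω = 2π·7470/60 = 782.3 rad/s, so T = P/ω = 3110×10³ / 782.3 = 3976 N·m.
J = π(d_o⁴ − d_i⁴)/32 = π(0.0732⁴ − 0.0445⁴)/32 = 2.434×10^-6 m⁴.
Shear stress varies linearly with radius: τ = T·r/J = 3976 × 0.0306 / 2.434×10^-6 = 4.999×10^7 Pa.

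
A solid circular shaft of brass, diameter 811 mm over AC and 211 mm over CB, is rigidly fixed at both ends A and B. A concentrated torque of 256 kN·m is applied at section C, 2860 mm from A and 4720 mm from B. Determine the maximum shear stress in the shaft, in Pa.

2.44e6 Pa

Compatibility: T_A·a/J_AC = T_B·b/J_CB with T_A + T_B = T₀.
J_AC = 0.0425 m⁴, J_CB = 1.95×10^-4 m⁴, so T_A = T₀·(J_AC/a)/((J_AC/a)+(J_CB/b)) = 255300 N·m, T_B = 708.8 N·m.
τ in each portion: τ_AC = 2.44×10^6 Pa, τ_CB = 3.84×10^5 Pa; maximum is in AC.
τ_max = T_AC·r/J = 255300·0.406/0.0425 = 2.437×10^6 Pa.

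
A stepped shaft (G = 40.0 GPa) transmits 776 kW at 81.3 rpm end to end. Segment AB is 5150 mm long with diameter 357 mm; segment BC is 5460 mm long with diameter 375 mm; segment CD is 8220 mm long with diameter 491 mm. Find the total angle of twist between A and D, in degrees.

ω = 2π·81.3/60 = 8.514 rad/s, so T = P/ω = 776×10³ / 8.514 = 91150 N·m.
J_AB = π(0.357)⁴/32 = 1.59×10^-3 m⁴; J_BC = π(0.375)⁴/32 = 1.94×10^-3 m⁴; J_CD = π(0.491)⁴/32 = 5.71×10^-3 m⁴.
θ = (T/G)·Σ L_i/J_i = (91150/40.0×10⁹)·(5.15/1.59×10^-3 + 5.46/1.94×10^-3 + 8.22/5.71×10^-3) = 0.01705 rad.

0.977°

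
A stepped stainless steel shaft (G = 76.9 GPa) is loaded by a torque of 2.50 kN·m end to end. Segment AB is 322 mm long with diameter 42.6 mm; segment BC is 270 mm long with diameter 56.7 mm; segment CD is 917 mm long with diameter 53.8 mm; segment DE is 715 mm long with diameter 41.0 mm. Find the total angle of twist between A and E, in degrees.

J_AB = π(0.0426)⁴/32 = 3.23×10^-7 m⁴; J_BC = π(0.0567)⁴/32 = 1.01×10^-6 m⁴; J_CD = π(0.0538)⁴/32 = 8.22×10^-7 m⁴; J_DE = π(0.0410)⁴/32 = 2.77×10^-7 m⁴.
θ = (T/G)·Σ L_i/J_i = (2500/76.9×10⁹)·(0.322/3.23×10^-7 + 0.270/1.01×10^-6 + 0.917/8.22×10^-7 + 0.715/2.77×10^-7) = 0.1611 rad.

9.23°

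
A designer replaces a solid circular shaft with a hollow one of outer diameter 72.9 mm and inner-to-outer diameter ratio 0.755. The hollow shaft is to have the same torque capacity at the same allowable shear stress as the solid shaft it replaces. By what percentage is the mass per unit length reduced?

44.1 %

Equal τ_max and T ⇒ the solid shaft needs d_s³ = d_o³(1−k⁴), so d_s = 72.9·(1−0.755⁴)^(1/3) = 63.95 mm.
Area ratio A_h/A_s = d_o²(1−k²)/d_s² = (1−k²)/(1−k⁴)^(2/3) = 0.5587.
Mass saving = 1 − 0.5587 = 44.1 %.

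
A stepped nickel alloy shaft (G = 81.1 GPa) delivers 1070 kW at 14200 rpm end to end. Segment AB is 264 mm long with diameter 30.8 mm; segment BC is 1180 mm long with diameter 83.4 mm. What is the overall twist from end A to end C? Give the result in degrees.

ω = 2π·14200/60 = 1487 rad/s, so T = P/ω = 1070×10³ / 1487 = 719.6 N·m.
J_AB = π(0.0308)⁴/32 = 8.83×10^-8 m⁴; J_BC = π(0.0834)⁴/32 = 4.75×10^-6 m⁴.
θ = (T/G)·Σ L_i/J_i = (719.6/81.1×10⁹)·(0.264/8.83×10^-8 + 1.18/4.75×10^-6) = 0.02872 rad.

1.65°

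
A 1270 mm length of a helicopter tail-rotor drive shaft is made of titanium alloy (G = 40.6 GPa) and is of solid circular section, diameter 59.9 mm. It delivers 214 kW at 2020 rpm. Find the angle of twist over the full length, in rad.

ω = 2π·2020/60 = 211.5 rad/s, so T = P/ω = 214×10³ / 211.5 = 1012 N·m.
J = πd⁴/32 = π(0.0599)⁴/32 = 1.264×10^-6 m⁴.
θ = T·L/(G·J) = 1012 × 1.27 / (40.6×10⁹ × 1.264×10^-6) = 0.02504 rad.

0.0250 rad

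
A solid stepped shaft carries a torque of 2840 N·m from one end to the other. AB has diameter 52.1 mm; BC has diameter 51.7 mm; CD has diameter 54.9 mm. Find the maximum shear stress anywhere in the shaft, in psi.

Under the same torque, τ_max = 16T/(πd³) is largest where d is smallest — segment BC (d = 51.7 mm).
τ_max = 16·2840/(π·(0.0517)³) = 1.047×10^8 Pa.

15200 psi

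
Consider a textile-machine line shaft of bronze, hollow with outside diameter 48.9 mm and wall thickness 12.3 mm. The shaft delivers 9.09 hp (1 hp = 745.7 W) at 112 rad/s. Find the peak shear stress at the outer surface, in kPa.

ω = 112 rad/s, so T = P/ω = 9.09×745.7 / 112.0 = 60.52 N·m.
J = π(d_o⁴ − d_i⁴)/32 = π(0.0489⁴ − 0.0243⁴)/32 = 5.271×10^-7 m⁴.
τ_max = T·r/J = 60.52 × 0.0244 / 5.271×10^-7 = 2.807×10^6 Pa.

2810 kPa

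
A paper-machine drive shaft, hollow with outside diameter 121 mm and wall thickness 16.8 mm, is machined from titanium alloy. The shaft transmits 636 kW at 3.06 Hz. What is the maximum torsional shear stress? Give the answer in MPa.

ω = 2π·3.06 = 19.23 rad/s, so T = P/ω = 636×10³ / 19.23 = 33080 N·m.
J = π(d_o⁴ − d_i⁴)/32 = π(0.121⁴ − 0.0874⁴)/32 = 1.532×10^-5 m⁴.
τ_max = T·r/J = 33080 × 0.0605 / 1.532×10^-5 = 1.307×10^8 Pa.

131 MPa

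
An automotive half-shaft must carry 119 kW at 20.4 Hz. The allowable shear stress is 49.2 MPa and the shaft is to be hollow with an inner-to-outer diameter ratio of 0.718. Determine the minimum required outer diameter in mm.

50.8 mm

ω = 2π·20.4 = 128.2 rad/s, so T = P/ω = 119×10³ / 128.2 = 928.4 N·m.
For a hollow shaft with d_i/d_o = 0.718: τ_max = 16T/(π d_o³ (1−k⁴)), so d_o = [16T/(π τ_allow (1−k⁴))]^(1/3) = [16·928.4/(π·4.92×10^7·0.7342)]^(1/3) = 0.05077 m.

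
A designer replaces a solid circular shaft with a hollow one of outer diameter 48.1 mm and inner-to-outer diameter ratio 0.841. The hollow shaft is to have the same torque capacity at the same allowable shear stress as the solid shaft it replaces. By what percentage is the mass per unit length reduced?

53.5 %

Equal τ_max and T ⇒ the solid shaft needs d_s³ = d_o³(1−k⁴), so d_s = 48.1·(1−0.841⁴)^(1/3) = 38.17 mm.
Area ratio A_h/A_s = d_o²(1−k²)/d_s² = (1−k²)/(1−k⁴)^(2/3) = 0.4648.
Mass saving = 1 − 0.4648 = 53.5 %.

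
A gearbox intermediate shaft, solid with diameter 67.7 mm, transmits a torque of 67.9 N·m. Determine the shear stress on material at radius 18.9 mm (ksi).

0.0903 ksi

J = πd⁴/32 = π(0.0677)⁴/32 = 2.062×10^-6 m⁴.
Shear stress varies linearly with radius: τ = T·r/J = 67.90 × 0.0189 / 2.062×10^-6 = 6.223×10^5 Pa.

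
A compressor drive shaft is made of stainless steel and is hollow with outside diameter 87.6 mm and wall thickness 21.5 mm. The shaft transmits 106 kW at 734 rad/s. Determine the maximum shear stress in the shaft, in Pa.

ω = 734 rad/s, so T = P/ω = 106×10³ / 734.0 = 144.4 N·m.
J = π(d_o⁴ − d_i⁴)/32 = π(0.0876⁴ − 0.0446⁴)/32 = 5.393×10^-6 m⁴.
τ_max = T·r/J = 144.4 × 0.0438 / 5.393×10^-6 = 1.173×10^6 Pa.

1.17e6 Pa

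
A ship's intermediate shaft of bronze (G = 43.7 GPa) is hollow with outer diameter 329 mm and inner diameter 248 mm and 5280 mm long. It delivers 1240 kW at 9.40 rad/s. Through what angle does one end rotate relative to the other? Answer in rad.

0.0205 rad

ω = 9.40 rad/s, so T = P/ω = 1240×10³ / 9.400 = 131900 N·m.
J = π(d_o⁴ − d_i⁴)/32 = π(0.329⁴ − 0.248⁴)/32 = 7.789×10^-4 m⁴.
θ = T·L/(G·J) = 131900 × 5.28 / (43.7×10⁹ × 7.789×10^-4) = 0.02046 rad.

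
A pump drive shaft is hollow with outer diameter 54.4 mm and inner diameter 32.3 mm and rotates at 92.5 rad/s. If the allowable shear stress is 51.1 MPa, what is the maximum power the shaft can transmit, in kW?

J = π(d_o⁴ − d_i⁴)/32 = π(0.0544⁴ − 0.0323⁴)/32 = 7.529×10^-7 m⁴.
T_max = τ_allow·J/r = 5.11×10^7 × 7.529×10^-7 / 0.0272 = 1415 N·m.
ω = 92.5 rad/s, so P_max = T_max·ω = 1.308×10^5 W.

131 kW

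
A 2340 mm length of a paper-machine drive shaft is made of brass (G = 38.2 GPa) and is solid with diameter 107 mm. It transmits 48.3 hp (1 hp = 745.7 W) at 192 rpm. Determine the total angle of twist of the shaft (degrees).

ω = 2π·192/60 = 20.11 rad/s, so T = P/ω = 48.3×745.7 / 20.11 = 1791 N·m.
J = πd⁴/32 = π(0.107)⁴/32 = 1.287×10^-5 m⁴.
θ = T·L/(G·J) = 1791 × 2.34 / (38.2×10⁹ × 1.287×10^-5) = 8.527×10^-3 rad.

0.489°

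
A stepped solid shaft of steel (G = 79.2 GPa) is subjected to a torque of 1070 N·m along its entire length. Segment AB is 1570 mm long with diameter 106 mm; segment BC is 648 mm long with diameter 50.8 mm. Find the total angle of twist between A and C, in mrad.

15.1 mrad

J_AB = π(0.106)⁴/32 = 1.24×10^-5 m⁴; J_BC = π(0.0508)⁴/32 = 6.54×10^-7 m⁴.
θ = (T/G)·Σ L_i/J_i = (1070/79.2×10⁹)·(1.57/1.24×10^-5 + 0.648/6.54×10^-7) = 0.01510 rad.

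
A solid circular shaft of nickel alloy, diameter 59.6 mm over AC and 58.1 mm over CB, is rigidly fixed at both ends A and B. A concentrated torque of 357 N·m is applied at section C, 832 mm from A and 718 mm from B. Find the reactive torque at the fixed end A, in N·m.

Compatibility: T_A·a/J_AC = T_B·b/J_CB with T_A + T_B = T₀.
J_AC = 1.24×10^-6 m⁴, J_CB = 1.12×10^-6 m⁴, so T_A = T₀·(J_AC/a)/((J_AC/a)+(J_CB/b)) = 174.4 N·m, T_B = 182.6 N·m.

174 N·m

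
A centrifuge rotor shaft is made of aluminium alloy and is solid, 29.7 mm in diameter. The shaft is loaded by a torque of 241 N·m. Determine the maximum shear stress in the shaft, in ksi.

J = πd⁴/32 = π(0.0297)⁴/32 = 7.639×10^-8 m⁴.
τ_max = T·r/J = 241.0 × 0.0149 / 7.639×10^-8 = 4.685×10^7 Pa.

6.80 ksi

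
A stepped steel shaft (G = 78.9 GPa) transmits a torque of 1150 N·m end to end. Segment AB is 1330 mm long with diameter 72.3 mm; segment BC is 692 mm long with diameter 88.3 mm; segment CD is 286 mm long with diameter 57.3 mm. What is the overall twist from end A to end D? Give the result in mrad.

J_AB = π(0.0723)⁴/32 = 2.68×10^-6 m⁴; J_BC = π(0.0883)⁴/32 = 5.97×10^-6 m⁴; J_CD = π(0.0573)⁴/32 = 1.06×10^-6 m⁴.
θ = (T/G)·Σ L_i/J_i = (1150/78.9×10⁹)·(1.33/2.68×10^-6 + 0.692/5.97×10^-6 + 0.286/1.06×10^-6) = 0.01286 rad.

12.9 mrad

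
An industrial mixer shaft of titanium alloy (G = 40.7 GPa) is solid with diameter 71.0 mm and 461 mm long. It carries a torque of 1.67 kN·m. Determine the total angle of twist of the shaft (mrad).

7.58 mrad

J = πd⁴/32 = π(0.0710)⁴/32 = 2.495×10^-6 m⁴.
θ = T·L/(G·J) = 1670 × 0.461 / (40.7×10⁹ × 2.495×10^-6) = 7.582×10^-3 rad.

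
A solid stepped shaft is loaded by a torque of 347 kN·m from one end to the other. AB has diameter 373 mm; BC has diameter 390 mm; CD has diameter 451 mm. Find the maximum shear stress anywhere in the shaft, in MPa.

Under the same torque, τ_max = 16T/(πd³) is largest where d is smallest — segment AB (d = 373 mm).
τ_max = 16·347000/(π·(0.373)³) = 3.405×10^7 Pa.

34.1 MPa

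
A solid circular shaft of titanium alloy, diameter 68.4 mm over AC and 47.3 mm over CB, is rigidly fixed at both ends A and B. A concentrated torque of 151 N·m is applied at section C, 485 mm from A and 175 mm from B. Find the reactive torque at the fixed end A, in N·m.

92.4 N·m

Compatibility: T_A·a/J_AC = T_B·b/J_CB with T_A + T_B = T₀.
J_AC = 2.15×10^-6 m⁴, J_CB = 4.91×10^-7 m⁴, so T_A = T₀·(J_AC/a)/((J_AC/a)+(J_CB/b)) = 92.42 N·m, T_B = 58.58 N·m.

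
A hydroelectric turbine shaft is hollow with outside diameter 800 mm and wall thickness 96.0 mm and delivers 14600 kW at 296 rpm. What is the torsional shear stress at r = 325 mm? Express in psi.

ω = 2π·296/60 = 31.00 rad/s, so T = P/ω = 14600×10³ / 31.00 = 471000 N·m.
J = π(d_o⁴ − d_i⁴)/32 = π(0.800⁴ − 0.608⁴)/32 = 0.02680 m⁴.
Shear stress varies linearly with radius: τ = T·r/J = 471000 × 0.325 / 0.02680 = 5.713×10^6 Pa.

829 psi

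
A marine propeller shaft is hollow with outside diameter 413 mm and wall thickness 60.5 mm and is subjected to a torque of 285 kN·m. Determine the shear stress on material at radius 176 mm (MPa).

23.4 MPa

J = π(d_o⁴ − d_i⁴)/32 = π(0.413⁴ − 0.292⁴)/32 = 2.143×10^-3 m⁴.
Shear stress varies linearly with radius: τ = T·r/J = 285000 × 0.176 / 2.143×10^-3 = 2.341×10^7 Pa.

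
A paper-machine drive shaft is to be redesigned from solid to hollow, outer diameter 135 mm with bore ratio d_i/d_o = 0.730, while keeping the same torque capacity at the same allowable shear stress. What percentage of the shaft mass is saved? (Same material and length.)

Equal τ_max and T ⇒ the solid shaft needs d_s³ = d_o³(1−k⁴), so d_s = 135·(1−0.730⁴)^(1/3) = 120.8 mm.
Area ratio A_h/A_s = d_o²(1−k²)/d_s² = (1−k²)/(1−k⁴)^(2/3) = 0.5836.
Mass saving = 1 − 0.5836 = 41.6 %.

41.6 %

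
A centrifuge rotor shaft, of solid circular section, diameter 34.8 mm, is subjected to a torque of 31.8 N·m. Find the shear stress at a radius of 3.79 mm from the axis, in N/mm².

0.837 N/mm²

J = πd⁴/32 = π(0.0348)⁴/32 = 1.440×10^-7 m⁴.
Shear stress varies linearly with radius: τ = T·r/J = 31.80 × 0.00379 / 1.440×10^-7 = 8.370×10^5 Pa.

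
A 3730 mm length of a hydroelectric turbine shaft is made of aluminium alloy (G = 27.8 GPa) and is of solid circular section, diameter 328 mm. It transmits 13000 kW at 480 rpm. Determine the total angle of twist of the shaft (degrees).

ω = 2π·480/60 = 50.27 rad/s, so T = P/ω = 13000×10³ / 50.27 = 258600 N·m.
J = πd⁴/32 = π(0.328)⁴/32 = 1.136×10^-3 m⁴.
θ = T·L/(G·J) = 258600 × 3.73 / (27.8×10⁹ × 1.136×10^-3) = 0.03054 rad.

1.75°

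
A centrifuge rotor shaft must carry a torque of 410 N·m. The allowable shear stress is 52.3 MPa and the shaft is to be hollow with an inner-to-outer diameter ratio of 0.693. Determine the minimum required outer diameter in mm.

For a hollow shaft with d_i/d_o = 0.693: τ_max = 16T/(π d_o³ (1−k⁴)), so d_o = [16T/(π τ_allow (1−k⁴))]^(1/3) = [16·410.0/(π·5.23×10^7·0.7694)]^(1/3) = 0.03730 m.

37.3 mm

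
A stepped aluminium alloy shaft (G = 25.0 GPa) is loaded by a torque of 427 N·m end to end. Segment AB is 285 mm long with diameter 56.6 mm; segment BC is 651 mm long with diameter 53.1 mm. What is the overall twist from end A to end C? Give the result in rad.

0.0191 rad

J_AB = π(0.0566)⁴/32 = 1.01×10^-6 m⁴; J_BC = π(0.0531)⁴/32 = 7.81×10^-7 m⁴.
θ = (T/G)·Σ L_i/J_i = (427.0/25.0×10⁹)·(0.285/1.01×10^-6 + 0.651/7.81×10^-7) = 0.01908 rad.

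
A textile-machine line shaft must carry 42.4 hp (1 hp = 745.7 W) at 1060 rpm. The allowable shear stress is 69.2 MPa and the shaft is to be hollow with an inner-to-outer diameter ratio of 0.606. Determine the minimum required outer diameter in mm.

28.9 mm

ω = 2π·1060/60 = 111.0 rad/s, so T = P/ω = 42.4×745.7 / 111.0 = 284.8 N·m.
For a hollow shaft with d_i/d_o = 0.606: τ_max = 16T/(π d_o³ (1−k⁴)), so d_o = [16T/(π τ_allow (1−k⁴))]^(1/3) = [16·284.8/(π·6.92×10^7·0.8651)]^(1/3) = 0.02894 m.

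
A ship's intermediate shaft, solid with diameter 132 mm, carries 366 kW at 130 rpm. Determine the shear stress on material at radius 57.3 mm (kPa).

ω = 2π·130/60 = 13.61 rad/s, so T = P/ω = 366×10³ / 13.61 = 26880 N·m.
J = πd⁴/32 = π(0.132)⁴/32 = 2.981×10^-5 m⁴.
Shear stress varies linearly with radius: τ = T·r/J = 26880 × 0.0573 / 2.981×10^-5 = 5.169×10^7 Pa.

51700 kPa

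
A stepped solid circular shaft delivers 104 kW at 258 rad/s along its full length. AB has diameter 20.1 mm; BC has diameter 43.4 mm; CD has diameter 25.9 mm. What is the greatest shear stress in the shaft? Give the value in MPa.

ω = 258 rad/s, so T = P/ω = 104×10³ / 258.0 = 403.1 N·m.
Under the same torque, τ_max = 16T/(πd³) is largest where d is smallest — segment AB (d = 20.1 mm).
τ_max = 16·403.1/(π·(0.0201)³) = 2.528×10^8 Pa.

253 MPa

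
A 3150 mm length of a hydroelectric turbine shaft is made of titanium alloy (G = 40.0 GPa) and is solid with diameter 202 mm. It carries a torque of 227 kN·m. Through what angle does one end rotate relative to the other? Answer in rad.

J = πd⁴/32 = π(0.202)⁴/32 = 1.635×10^-4 m⁴.
θ = T·L/(G·J) = 227000 × 3.15 / (40.0×10⁹ × 1.635×10^-4) = 0.1094 rad.

0.109 rad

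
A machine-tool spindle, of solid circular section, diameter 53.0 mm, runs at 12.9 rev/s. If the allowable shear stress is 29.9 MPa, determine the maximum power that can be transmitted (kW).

70.8 kW

J = πd⁴/32 = π(0.0530)⁴/32 = 7.746×10^-7 m⁴.
T_max = τ_allow·J/r = 2.99×10^7 × 7.746×10^-7 / 0.0265 = 874.0 N·m.
ω = 2π·12.9 = 81.05 rad/s, so P_max = T_max·ω = 7.084×10^4 W.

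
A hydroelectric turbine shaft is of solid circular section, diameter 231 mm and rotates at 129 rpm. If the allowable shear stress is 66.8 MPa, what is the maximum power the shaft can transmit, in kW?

2180 kW

J = πd⁴/32 = π(0.231)⁴/32 = 2.795×10^-4 m⁴.
T_max = τ_allow·J/r = 6.68×10^7 × 2.795×10^-4 / 0.116 = 161700 N·m.
ω = 2π·129/60 = 13.51 rad/s, so P_max = T_max·ω = 2.184×10^6 W.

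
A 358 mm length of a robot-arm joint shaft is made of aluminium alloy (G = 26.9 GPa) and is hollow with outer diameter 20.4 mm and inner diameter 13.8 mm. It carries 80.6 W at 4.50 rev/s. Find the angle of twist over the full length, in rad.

0.00282 rad

ω = 2π·4.50 = 28.27 rad/s, so T = P/ω = 80.6 / 28.27 = 2.851 N·m.
J = π(d_o⁴ − d_i⁴)/32 = π(0.0204⁴ − 0.0138⁴)/32 = 1.344×10^-8 m⁴.
θ = T·L/(G·J) = 2.851 × 0.358 / (26.9×10⁹ × 1.344×10^-8) = 2.822×10^-3 rad.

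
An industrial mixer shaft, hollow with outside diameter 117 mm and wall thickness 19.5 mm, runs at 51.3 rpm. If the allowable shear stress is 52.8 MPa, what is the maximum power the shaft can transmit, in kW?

J = π(d_o⁴ − d_i⁴)/32 = π(0.117⁴ − 0.0780⁴)/32 = 1.476×10^-5 m⁴.
T_max = τ_allow·J/r = 5.28×10^7 × 1.476×10^-5 / 0.0585 = 13320 N·m.
ω = 2π·51.3/60 = 5.372 rad/s, so P_max = T_max·ω = 7.158×10^4 W.

71.6 kW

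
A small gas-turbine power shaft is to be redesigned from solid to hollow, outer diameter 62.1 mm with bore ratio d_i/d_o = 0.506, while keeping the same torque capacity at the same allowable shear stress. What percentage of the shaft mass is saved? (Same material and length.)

Equal τ_max and T ⇒ the solid shaft needs d_s³ = d_o³(1−k⁴), so d_s = 62.1·(1−0.506⁴)^(1/3) = 60.71 mm.
Area ratio A_h/A_s = d_o²(1−k²)/d_s² = (1−k²)/(1−k⁴)^(2/3) = 0.7784.
Mass saving = 1 − 0.7784 = 22.2 %.

22.2 %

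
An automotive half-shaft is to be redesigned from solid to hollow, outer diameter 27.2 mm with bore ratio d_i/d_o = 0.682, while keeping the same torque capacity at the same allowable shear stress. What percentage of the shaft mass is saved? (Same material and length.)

37.1 %

Equal τ_max and T ⇒ the solid shaft needs d_s³ = d_o³(1−k⁴), so d_s = 27.2·(1−0.682⁴)^(1/3) = 25.08 mm.
Area ratio A_h/A_s = d_o²(1−k²)/d_s² = (1−k²)/(1−k⁴)^(2/3) = 0.6293.
Mass saving = 1 − 0.6293 = 37.1 %.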